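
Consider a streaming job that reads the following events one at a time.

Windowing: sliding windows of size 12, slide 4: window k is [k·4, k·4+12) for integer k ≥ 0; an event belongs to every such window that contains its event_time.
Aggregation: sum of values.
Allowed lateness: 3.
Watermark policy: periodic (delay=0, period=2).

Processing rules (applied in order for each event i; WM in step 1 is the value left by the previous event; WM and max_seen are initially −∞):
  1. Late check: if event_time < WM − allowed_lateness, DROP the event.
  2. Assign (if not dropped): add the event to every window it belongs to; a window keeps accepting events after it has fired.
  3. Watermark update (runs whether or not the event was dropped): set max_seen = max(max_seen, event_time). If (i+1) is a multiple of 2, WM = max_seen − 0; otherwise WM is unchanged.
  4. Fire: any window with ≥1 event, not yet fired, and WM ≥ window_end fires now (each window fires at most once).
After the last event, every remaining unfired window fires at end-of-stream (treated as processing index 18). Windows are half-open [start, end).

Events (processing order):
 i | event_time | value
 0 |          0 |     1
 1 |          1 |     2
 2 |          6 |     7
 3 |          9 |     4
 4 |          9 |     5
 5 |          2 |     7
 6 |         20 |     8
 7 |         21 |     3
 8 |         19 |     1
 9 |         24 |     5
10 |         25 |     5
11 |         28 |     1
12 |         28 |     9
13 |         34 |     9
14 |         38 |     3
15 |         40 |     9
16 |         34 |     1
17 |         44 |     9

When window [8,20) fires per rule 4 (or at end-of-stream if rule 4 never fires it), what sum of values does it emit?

i=0 t=0 v=1: → [0,12); WM=−∞
i=1 t=1 v=2: → [0,12); WM=1
i=2 t=6 v=7: → [4,16),[0,12); WM=1
i=3 t=9 v=4: → [8,20),[4,16),[0,12); WM=9
i=4 t=9 v=5: → [8,20),[4,16),[0,12); WM=9
i=5 t=2 v=7: DROP (t<9-3); WM=9
i=6 t=20 v=8: → [20,32),[16,28),[12,24); WM=9
i=7 t=21 v=3: → [20,32),[16,28),[12,24); WM=21; [0,12) fires=19 [4,16) fires=16 [8,20) fires=9
i=8 t=19 v=1: → [16,28),[12,24),[8,20); WM=21
i=9 t=24 v=5: → [24,36),[20,32),[16,28); WM=24; [12,24) fires=12
i=10 t=25 v=5: → [24,36),[20,32),[16,28); WM=24
i=11 t=28 v=1: → [28,40),[24,36),[20,32); WM=28; [16,28) fires=22
i=12 t=28 v=9: → [28,40),[24,36),[20,32); WM=28
i=13 t=34 v=9: → [32,44),[28,40),[24,36); WM=34; [20,32) fires=31
i=14 t=38 v=3: → [36,48),[32,44),[28,40); WM=34
i=15 t=40 v=9: → [40,52),[36,48),[32,44); WM=40; [24,36) fires=29 [28,40) fires=22
i=16 t=34 v=1: DROP (t<40-3); WM=40
i=17 t=44 v=9: → [44,56),[40,52),[36,48); WM=44; [32,44) fires=21

9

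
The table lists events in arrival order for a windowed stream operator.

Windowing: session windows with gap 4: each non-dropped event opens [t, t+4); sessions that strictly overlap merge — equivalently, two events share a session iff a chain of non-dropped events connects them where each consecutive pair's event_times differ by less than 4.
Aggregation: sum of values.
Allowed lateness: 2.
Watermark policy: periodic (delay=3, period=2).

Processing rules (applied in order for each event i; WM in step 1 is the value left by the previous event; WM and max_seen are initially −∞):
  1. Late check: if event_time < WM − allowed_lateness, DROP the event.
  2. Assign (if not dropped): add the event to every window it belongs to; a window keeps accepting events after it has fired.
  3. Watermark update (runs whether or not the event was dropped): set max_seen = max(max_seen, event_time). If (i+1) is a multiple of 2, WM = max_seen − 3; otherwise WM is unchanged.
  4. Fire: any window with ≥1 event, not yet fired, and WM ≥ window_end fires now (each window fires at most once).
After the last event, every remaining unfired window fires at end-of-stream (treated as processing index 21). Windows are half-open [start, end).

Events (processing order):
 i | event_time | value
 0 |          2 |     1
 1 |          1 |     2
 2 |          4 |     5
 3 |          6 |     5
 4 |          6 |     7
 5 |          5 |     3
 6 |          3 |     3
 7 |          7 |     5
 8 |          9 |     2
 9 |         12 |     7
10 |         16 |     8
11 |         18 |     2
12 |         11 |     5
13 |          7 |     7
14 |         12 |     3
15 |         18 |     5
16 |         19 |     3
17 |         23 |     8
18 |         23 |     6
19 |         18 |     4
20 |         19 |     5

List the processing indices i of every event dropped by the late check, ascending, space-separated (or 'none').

12 13 14

i=0 t=2 v=1: → [2,6); WM=−∞
i=1 t=1 v=2: → [1,6); WM=-1
i=2 t=4 v=5: → [1,8); WM=-1
i=3 t=6 v=5: → [1,10); WM=3
i=4 t=6 v=7: → [1,10); WM=3
i=5 t=5 v=3: → [1,10); WM=3
i=6 t=3 v=3: → [1,10); WM=3
i=7 t=7 v=5: → [1,11); WM=4
i=8 t=9 v=2: → [1,13); WM=4
i=9 t=12 v=7: → [1,16); WM=9
i=10 t=16 v=8: → [16,20); WM=9
i=11 t=18 v=2: → [16,22); WM=15
i=12 t=11 v=5: DROP (t<15-2); WM=15
i=13 t=7 v=7: DROP (t<15-2); WM=15
i=14 t=12 v=3: DROP (t<15-2); WM=15
i=15 t=18 v=5: → [16,22); WM=15
i=16 t=19 v=3: → [16,23); WM=15
i=17 t=23 v=8: → [23,27); WM=20
i=18 t=23 v=6: → [23,27); WM=20
i=19 t=18 v=4: → [16,23); WM=20
i=20 t=19 v=5: → [16,23); WM=20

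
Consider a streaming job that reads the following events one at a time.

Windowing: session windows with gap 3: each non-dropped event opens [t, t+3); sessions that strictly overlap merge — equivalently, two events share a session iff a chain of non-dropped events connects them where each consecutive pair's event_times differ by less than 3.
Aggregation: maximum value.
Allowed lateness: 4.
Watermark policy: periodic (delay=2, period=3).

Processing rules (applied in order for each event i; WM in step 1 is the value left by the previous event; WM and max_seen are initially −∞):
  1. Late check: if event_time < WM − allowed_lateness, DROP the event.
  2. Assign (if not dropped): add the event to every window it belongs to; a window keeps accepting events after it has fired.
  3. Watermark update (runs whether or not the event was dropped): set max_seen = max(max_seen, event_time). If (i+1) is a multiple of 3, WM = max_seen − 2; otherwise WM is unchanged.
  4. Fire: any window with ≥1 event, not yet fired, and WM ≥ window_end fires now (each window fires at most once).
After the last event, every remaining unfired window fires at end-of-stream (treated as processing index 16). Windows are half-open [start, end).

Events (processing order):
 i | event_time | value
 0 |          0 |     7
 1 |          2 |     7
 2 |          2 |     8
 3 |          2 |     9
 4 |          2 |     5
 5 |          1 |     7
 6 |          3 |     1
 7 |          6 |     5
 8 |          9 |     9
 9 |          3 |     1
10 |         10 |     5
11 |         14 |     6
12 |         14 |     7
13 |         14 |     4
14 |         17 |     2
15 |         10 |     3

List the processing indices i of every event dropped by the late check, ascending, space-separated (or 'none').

15

i=0 t=0 v=7: → [0,3); WM=−∞
i=1 t=2 v=7: → [0,5); WM=−∞
i=2 t=2 v=8: → [0,5); WM=0
i=3 t=2 v=9: → [0,5); WM=0
i=4 t=2 v=5: → [0,5); WM=0
i=5 t=1 v=7: → [0,5); WM=0
i=6 t=3 v=1: → [0,6); WM=0
i=7 t=6 v=5: → [6,9); WM=0
i=8 t=9 v=9: → [9,12); WM=7
i=9 t=3 v=1: → [0,6); WM=7
i=10 t=10 v=5: → [9,13); WM=7
i=11 t=14 v=6: → [14,17); WM=12
i=12 t=14 v=7: → [14,17); WM=12
i=13 t=14 v=4: → [14,17); WM=12
i=14 t=17 v=2: → [17,20); WM=15
i=15 t=10 v=3: DROP (t<15-4); WM=15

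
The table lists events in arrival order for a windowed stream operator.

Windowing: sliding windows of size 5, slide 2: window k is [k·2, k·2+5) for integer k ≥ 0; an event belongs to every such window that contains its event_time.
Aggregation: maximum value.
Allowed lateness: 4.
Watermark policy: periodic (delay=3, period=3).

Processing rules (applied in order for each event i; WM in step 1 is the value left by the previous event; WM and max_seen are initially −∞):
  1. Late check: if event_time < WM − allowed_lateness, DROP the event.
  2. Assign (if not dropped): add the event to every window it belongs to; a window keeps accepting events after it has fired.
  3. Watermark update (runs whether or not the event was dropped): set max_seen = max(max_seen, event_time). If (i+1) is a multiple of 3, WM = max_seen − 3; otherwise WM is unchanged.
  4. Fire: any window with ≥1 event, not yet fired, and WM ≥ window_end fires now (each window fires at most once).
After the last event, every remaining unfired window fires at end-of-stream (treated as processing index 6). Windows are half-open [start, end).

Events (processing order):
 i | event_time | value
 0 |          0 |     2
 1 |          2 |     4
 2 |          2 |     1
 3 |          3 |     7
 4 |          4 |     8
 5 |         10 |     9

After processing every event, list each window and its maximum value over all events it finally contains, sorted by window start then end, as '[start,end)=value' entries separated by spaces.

[0,5)=8 [2,7)=8 [4,9)=8 [6,11)=9 [8,13)=9 [10,15)=9

i=0 t=0 v=2: → [0,5); WM=−∞
i=1 t=2 v=4: → [2,7),[0,5); WM=−∞
i=2 t=2 v=1: → [2,7),[0,5); WM=-1
i=3 t=3 v=7: → [2,7),[0,5); WM=-1
i=4 t=4 v=8: → [4,9),[2,7),[0,5); WM=-1
i=5 t=10 v=9: → [10,15),[8,13),[6,11); WM=7; [0,5) fires=8 [2,7) fires=8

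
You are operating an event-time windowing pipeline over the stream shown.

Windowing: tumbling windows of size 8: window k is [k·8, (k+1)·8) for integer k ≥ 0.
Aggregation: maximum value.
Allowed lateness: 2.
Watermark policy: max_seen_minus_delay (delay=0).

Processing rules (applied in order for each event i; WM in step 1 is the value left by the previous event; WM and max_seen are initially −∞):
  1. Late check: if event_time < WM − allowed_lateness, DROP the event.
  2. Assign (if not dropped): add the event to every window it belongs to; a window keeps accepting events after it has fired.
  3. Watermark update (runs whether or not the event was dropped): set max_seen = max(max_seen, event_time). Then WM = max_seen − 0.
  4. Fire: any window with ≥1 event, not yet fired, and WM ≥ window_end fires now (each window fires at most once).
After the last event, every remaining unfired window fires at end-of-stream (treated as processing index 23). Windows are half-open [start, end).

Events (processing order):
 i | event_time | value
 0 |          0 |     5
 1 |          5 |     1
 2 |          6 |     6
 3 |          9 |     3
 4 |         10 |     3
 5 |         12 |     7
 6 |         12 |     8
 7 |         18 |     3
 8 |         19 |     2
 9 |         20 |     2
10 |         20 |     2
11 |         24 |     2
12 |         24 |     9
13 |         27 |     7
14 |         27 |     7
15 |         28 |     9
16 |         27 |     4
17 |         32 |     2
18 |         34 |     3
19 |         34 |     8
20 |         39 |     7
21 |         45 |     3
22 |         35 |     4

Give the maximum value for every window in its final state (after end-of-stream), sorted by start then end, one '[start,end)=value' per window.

[0,8)=6 [8,16)=8 [16,24)=3 [24,32)=9 [32,40)=8 [40,48)=3

i=0 t=0 v=5: → [0,8); WM=0
i=1 t=5 v=1: → [0,8); WM=5
i=2 t=6 v=6: → [0,8); WM=6
i=3 t=9 v=3: → [8,16); WM=9; [0,8) fires=6
i=4 t=10 v=3: → [8,16); WM=10
i=5 t=12 v=7: → [8,16); WM=12
i=6 t=12 v=8: → [8,16); WM=12
i=7 t=18 v=3: → [16,24); WM=18; [8,16) fires=8
i=8 t=19 v=2: → [16,24); WM=19
i=9 t=20 v=2: → [16,24); WM=20
i=10 t=20 v=2: → [16,24); WM=20
i=11 t=24 v=2: → [24,32); WM=24; [16,24) fires=3
i=12 t=24 v=9: → [24,32); WM=24
i=13 t=27 v=7: → [24,32); WM=27
i=14 t=27 v=7: → [24,32); WM=27
i=15 t=28 v=9: → [24,32); WM=28
i=16 t=27 v=4: → [24,32); WM=28
i=17 t=32 v=2: → [32,40); WM=32; [24,32) fires=9
i=18 t=34 v=3: → [32,40); WM=34
i=19 t=34 v=8: → [32,40); WM=34
i=20 t=39 v=7: → [32,40); WM=39
i=21 t=45 v=3: → [40,48); WM=45; [32,40) fires=8
i=22 t=35 v=4: DROP (t<45-2); WM=45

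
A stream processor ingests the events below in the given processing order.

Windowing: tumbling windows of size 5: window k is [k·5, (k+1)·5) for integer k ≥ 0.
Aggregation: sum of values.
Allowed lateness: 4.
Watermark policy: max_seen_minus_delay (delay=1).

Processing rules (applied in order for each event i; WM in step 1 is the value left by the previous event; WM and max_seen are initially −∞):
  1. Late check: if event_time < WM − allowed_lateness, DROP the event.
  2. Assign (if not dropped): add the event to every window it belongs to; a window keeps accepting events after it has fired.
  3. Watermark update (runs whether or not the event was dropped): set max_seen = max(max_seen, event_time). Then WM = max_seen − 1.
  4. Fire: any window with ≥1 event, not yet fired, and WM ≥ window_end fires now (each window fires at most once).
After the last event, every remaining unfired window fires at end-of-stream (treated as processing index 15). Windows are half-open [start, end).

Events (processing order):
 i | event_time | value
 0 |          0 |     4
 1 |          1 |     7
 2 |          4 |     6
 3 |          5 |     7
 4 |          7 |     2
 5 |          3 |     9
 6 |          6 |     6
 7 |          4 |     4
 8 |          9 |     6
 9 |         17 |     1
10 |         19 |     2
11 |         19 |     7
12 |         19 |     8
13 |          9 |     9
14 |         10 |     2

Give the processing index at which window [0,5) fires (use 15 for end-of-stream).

4

i=0 t=0 v=4: → [0,5); WM=-1
i=1 t=1 v=7: → [0,5); WM=0
i=2 t=4 v=6: → [0,5); WM=3
i=3 t=5 v=7: → [5,10); WM=4
i=4 t=7 v=2: → [5,10); WM=6; [0,5) fires=17
i=5 t=3 v=9: → [0,5); WM=6
i=6 t=6 v=6: → [5,10); WM=6
i=7 t=4 v=4: → [0,5); WM=6
i=8 t=9 v=6: → [5,10); WM=8
i=9 t=17 v=1: → [15,20); WM=16; [5,10) fires=21
i=10 t=19 v=2: → [15,20); WM=18
i=11 t=19 v=7: → [15,20); WM=18
i=12 t=19 v=8: → [15,20); WM=18
i=13 t=9 v=9: DROP (t<18-4); WM=18
i=14 t=10 v=2: DROP (t<18-4); WM=18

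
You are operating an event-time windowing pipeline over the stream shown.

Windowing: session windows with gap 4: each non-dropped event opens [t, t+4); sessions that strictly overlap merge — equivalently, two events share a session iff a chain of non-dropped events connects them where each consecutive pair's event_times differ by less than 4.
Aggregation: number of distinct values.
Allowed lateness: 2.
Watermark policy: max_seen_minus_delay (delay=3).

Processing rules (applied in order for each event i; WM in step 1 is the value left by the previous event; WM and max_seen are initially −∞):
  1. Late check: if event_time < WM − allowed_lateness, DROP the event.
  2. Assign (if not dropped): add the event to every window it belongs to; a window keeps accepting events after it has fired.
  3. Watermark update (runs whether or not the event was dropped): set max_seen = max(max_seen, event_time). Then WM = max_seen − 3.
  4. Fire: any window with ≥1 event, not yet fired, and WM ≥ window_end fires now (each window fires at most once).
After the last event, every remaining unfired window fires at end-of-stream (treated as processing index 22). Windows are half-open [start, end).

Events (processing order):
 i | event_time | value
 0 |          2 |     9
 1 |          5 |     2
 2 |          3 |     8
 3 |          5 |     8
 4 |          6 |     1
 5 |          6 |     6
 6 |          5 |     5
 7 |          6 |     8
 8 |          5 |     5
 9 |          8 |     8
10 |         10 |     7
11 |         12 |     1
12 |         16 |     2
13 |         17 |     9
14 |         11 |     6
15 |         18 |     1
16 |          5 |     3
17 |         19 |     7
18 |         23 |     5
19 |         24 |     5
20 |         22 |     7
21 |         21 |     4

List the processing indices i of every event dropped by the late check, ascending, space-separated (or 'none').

14 16

i=0 t=2 v=9: → [2,6); WM=-1
i=1 t=5 v=2: → [2,9); WM=2
i=2 t=3 v=8: → [2,9); WM=2
i=3 t=5 v=8: → [2,9); WM=2
i=4 t=6 v=1: → [2,10); WM=3
i=5 t=6 v=6: → [2,10); WM=3
i=6 t=5 v=5: → [2,10); WM=3
i=7 t=6 v=8: → [2,10); WM=3
i=8 t=5 v=5: → [2,10); WM=3
i=9 t=8 v=8: → [2,12); WM=5
i=10 t=10 v=7: → [2,14); WM=7
i=11 t=12 v=1: → [2,16); WM=9
i=12 t=16 v=2: → [16,20); WM=13
i=13 t=17 v=9: → [16,21); WM=14
i=14 t=11 v=6: DROP (t<14-2); WM=14
i=15 t=18 v=1: → [16,22); WM=15
i=16 t=5 v=3: DROP (t<15-2); WM=15
i=17 t=19 v=7: → [16,23); WM=16
i=18 t=23 v=5: → [23,27); WM=20
i=19 t=24 v=5: → [23,28); WM=21
i=20 t=22 v=7: → [16,28); WM=21
i=21 t=21 v=4: → [16,28); WM=21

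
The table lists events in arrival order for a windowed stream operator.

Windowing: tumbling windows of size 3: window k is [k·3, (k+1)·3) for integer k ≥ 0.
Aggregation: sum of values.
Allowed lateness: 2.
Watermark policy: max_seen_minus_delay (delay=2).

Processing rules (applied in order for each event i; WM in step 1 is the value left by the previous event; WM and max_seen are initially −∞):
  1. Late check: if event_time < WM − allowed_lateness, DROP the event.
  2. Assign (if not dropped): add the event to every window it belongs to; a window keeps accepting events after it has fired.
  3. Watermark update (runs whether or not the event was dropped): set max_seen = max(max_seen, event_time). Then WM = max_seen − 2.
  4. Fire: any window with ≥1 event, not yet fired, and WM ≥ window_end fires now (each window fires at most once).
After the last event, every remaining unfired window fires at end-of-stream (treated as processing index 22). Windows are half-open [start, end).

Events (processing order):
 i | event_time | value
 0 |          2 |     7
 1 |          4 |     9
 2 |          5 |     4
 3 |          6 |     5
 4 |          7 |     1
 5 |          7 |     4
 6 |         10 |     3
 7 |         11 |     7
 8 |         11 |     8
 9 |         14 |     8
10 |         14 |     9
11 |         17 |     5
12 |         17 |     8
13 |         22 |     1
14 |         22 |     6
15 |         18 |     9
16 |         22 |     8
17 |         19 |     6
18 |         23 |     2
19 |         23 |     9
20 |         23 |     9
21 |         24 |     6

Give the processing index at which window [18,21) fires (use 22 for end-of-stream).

i=0 t=2 v=7: → [0,3); WM=0
i=1 t=4 v=9: → [3,6); WM=2
i=2 t=5 v=4: → [3,6); WM=3; [0,3) fires=7
i=3 t=6 v=5: → [6,9); WM=4
i=4 t=7 v=1: → [6,9); WM=5
i=5 t=7 v=4: → [6,9); WM=5
i=6 t=10 v=3: → [9,12); WM=8; [3,6) fires=13
i=7 t=11 v=7: → [9,12); WM=9; [6,9) fires=10
i=8 t=11 v=8: → [9,12); WM=9
i=9 t=14 v=8: → [12,15); WM=12; [9,12) fires=18
i=10 t=14 v=9: → [12,15); WM=12
i=11 t=17 v=5: → [15,18); WM=15; [12,15) fires=17
i=12 t=17 v=8: → [15,18); WM=15
i=13 t=22 v=1: → [21,24); WM=20; [15,18) fires=13
i=14 t=22 v=6: → [21,24); WM=20
i=15 t=18 v=9: → [18,21); WM=20
i=16 t=22 v=8: → [21,24); WM=20
i=17 t=19 v=6: → [18,21); WM=20
i=18 t=23 v=2: → [21,24); WM=21; [18,21) fires=15
i=19 t=23 v=9: → [21,24); WM=21
i=20 t=23 v=9: → [21,24); WM=21
i=21 t=24 v=6: → [24,27); WM=22

18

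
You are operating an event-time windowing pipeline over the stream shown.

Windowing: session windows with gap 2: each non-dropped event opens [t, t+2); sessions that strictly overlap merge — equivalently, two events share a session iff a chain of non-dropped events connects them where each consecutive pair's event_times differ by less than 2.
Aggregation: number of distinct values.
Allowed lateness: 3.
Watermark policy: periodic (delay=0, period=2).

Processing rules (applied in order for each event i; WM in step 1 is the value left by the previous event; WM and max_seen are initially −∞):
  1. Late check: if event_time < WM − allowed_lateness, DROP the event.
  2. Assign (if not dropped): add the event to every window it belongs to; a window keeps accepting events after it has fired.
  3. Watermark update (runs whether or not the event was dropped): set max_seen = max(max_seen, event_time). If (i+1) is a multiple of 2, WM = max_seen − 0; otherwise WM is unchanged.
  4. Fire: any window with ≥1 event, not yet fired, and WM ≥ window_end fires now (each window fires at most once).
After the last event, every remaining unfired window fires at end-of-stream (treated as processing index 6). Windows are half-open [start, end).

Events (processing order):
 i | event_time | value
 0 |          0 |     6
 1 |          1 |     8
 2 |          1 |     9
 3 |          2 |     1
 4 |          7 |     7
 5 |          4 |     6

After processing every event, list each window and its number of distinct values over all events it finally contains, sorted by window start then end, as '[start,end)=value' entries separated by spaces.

i=0 t=0 v=6: → [0,2); WM=−∞
i=1 t=1 v=8: → [0,3); WM=1
i=2 t=1 v=9: → [0,3); WM=1
i=3 t=2 v=1: → [0,4); WM=2
i=4 t=7 v=7: → [7,9); WM=2
i=5 t=4 v=6: → [4,6); WM=7

[0,4)=4 [4,6)=1 [7,9)=1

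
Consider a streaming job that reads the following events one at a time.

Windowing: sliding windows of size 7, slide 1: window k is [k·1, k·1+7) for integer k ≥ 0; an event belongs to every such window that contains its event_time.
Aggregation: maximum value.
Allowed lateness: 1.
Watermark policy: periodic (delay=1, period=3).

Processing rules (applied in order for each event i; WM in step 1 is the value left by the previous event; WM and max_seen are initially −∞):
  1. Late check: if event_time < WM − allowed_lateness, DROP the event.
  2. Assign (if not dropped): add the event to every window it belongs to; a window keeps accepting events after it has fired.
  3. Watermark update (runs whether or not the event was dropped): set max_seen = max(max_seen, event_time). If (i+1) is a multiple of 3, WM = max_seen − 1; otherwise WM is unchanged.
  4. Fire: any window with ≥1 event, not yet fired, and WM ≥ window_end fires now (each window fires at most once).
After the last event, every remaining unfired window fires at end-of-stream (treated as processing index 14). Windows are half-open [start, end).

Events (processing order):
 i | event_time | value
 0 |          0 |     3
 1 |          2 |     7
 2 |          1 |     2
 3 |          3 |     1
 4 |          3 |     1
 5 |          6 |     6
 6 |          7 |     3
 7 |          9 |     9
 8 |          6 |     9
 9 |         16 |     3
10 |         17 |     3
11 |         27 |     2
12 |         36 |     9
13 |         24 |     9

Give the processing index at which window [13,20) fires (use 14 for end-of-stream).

i=0 t=0 v=3: → [0,7); WM=−∞
i=1 t=2 v=7: → [2,9),[1,8),[0,7); WM=−∞
i=2 t=1 v=2: → [1,8),[0,7); WM=1
i=3 t=3 v=1: → [3,10),[2,9),[1,8),[0,7); WM=1
i=4 t=3 v=1: → [3,10),[2,9),[1,8),[0,7); WM=1
i=5 t=6 v=6: → [6,13),[5,12),[4,11),[3,10),[2,9),[1,8),[0,7); WM=5
i=6 t=7 v=3: → [7,14),[6,13),[5,12),[4,11),[3,10),[2,9),[1,8); WM=5
i=7 t=9 v=9: → [9,16),[8,15),[7,14),[6,13),[5,12),[4,11),[3,10); WM=5
i=8 t=6 v=9: → [6,13),[5,12),[4,11),[3,10),[2,9),[1,8),[0,7); WM=8; [0,7) fires=9 [1,8) fires=9
i=9 t=16 v=3: → [16,23),[15,22),[14,21),[13,20),[12,19),[11,18),[10,17); WM=8
i=10 t=17 v=3: → [17,24),[16,23),[15,22),[14,21),[13,20),[12,19),[11,18); WM=8
i=11 t=27 v=2: → [27,34),[26,33),[25,32),[24,31),[23,30),[22,29),[21,28); WM=26; [2,9) fires=9 [3,10) fires=9 [4,11) fires=9 [5,12) fires=9 [6,13) fires=9 [7,14) fires=9 [8,15) fires=9 [9,16) fires=9 [10,17) fires=3 [11,18) fires=3 [12,19) fires=3 [13,20) fires=3 [14,21) fires=3 [15,22) fires=3 [16,23) fires=3 [17,24) fires=3
i=12 t=36 v=9: → [36,43),[35,42),[34,41),[33,40),[32,39),[31,38),[30,37); WM=26
i=13 t=24 v=9: DROP (t<26-1); WM=26

11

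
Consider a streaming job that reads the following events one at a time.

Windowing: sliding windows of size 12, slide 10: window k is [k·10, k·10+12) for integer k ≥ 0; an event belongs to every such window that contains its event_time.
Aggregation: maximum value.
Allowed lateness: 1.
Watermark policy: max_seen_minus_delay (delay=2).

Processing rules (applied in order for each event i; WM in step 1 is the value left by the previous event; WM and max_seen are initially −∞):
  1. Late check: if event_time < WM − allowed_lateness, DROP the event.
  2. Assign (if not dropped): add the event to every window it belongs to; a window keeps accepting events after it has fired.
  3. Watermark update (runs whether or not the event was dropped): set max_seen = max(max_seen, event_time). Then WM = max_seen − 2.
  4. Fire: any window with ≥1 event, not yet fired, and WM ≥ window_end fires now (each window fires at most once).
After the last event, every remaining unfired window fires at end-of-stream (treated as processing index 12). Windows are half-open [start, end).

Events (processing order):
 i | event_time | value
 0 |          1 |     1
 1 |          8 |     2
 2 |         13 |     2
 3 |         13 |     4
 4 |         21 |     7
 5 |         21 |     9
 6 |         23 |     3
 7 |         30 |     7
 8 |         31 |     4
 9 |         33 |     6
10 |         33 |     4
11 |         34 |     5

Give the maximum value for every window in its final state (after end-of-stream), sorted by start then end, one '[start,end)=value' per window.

[0,12)=2 [10,22)=9 [20,32)=9 [30,42)=7

i=0 t=1 v=1: → [0,12); WM=-1
i=1 t=8 v=2: → [0,12); WM=6
i=2 t=13 v=2: → [10,22); WM=11
i=3 t=13 v=4: → [10,22); WM=11
i=4 t=21 v=7: → [20,32),[10,22); WM=19; [0,12) fires=2
i=5 t=21 v=9: → [20,32),[10,22); WM=19
i=6 t=23 v=3: → [20,32); WM=21
i=7 t=30 v=7: → [30,42),[20,32); WM=28; [10,22) fires=9
i=8 t=31 v=4: → [30,42),[20,32); WM=29
i=9 t=33 v=6: → [30,42); WM=31
i=10 t=33 v=4: → [30,42); WM=31
i=11 t=34 v=5: → [30,42); WM=32; [20,32) fires=9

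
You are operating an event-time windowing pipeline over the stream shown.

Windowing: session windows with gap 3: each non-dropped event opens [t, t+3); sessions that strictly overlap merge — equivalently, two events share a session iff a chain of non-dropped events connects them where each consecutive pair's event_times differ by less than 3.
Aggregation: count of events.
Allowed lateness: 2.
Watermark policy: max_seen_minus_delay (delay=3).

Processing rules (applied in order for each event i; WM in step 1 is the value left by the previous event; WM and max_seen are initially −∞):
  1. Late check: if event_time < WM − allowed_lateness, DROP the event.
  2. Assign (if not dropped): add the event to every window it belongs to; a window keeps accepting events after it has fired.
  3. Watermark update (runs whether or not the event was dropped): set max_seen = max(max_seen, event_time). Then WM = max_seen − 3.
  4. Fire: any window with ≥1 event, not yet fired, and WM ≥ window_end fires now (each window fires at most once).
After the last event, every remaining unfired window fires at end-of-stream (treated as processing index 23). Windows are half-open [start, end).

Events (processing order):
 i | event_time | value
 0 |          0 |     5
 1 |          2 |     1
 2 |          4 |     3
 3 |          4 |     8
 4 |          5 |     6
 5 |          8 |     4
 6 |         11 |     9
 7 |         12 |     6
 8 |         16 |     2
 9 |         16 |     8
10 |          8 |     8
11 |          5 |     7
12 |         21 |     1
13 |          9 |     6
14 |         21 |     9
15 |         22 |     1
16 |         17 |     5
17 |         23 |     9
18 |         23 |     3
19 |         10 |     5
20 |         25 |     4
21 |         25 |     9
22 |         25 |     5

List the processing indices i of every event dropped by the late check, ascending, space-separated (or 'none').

10 11 13 19

i=0 t=0 v=5: → [0,3); WM=-3
i=1 t=2 v=1: → [0,5); WM=-1
i=2 t=4 v=3: → [0,7); WM=1
i=3 t=4 v=8: → [0,7); WM=1
i=4 t=5 v=6: → [0,8); WM=2
i=5 t=8 v=4: → [8,11); WM=5
i=6 t=11 v=9: → [11,14); WM=8
i=7 t=12 v=6: → [11,15); WM=9
i=8 t=16 v=2: → [16,19); WM=13
i=9 t=16 v=8: → [16,19); WM=13
i=10 t=8 v=8: DROP (t<13-2); WM=13
i=11 t=5 v=7: DROP (t<13-2); WM=13
i=12 t=21 v=1: → [21,24); WM=18
i=13 t=9 v=6: DROP (t<18-2); WM=18
i=14 t=21 v=9: → [21,24); WM=18
i=15 t=22 v=1: → [21,25); WM=19
i=16 t=17 v=5: → [16,20); WM=19
i=17 t=23 v=9: → [21,26); WM=20
i=18 t=23 v=3: → [21,26); WM=20
i=19 t=10 v=5: DROP (t<20-2); WM=20
i=20 t=25 v=4: → [21,28); WM=22
i=21 t=25 v=9: → [21,28); WM=22
i=22 t=25 v=5: → [21,28); WM=22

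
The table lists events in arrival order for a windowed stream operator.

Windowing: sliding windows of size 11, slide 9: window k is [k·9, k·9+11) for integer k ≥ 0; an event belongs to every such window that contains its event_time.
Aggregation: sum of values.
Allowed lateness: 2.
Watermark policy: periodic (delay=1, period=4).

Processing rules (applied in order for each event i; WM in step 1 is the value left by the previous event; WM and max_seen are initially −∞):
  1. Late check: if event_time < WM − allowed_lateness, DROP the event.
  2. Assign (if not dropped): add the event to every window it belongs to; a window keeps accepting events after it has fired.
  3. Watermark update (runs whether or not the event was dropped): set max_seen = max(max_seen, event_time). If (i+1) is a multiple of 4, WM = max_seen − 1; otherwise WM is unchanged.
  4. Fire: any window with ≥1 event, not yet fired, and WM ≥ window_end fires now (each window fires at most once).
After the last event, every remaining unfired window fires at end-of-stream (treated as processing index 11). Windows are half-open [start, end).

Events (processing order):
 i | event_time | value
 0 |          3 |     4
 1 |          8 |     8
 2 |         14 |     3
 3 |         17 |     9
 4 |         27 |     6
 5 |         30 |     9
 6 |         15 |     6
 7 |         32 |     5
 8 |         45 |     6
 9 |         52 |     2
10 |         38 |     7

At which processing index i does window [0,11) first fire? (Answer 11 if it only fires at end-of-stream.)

3

i=0 t=3 v=4: → [0,11); WM=−∞
i=1 t=8 v=8: → [0,11); WM=−∞
i=2 t=14 v=3: → [9,20); WM=−∞
i=3 t=17 v=9: → [9,20); WM=16; [0,11) fires=12
i=4 t=27 v=6: → [27,38),[18,29); WM=16
i=5 t=30 v=9: → [27,38); WM=16
i=6 t=15 v=6: → [9,20); WM=16
i=7 t=32 v=5: → [27,38); WM=31; [9,20) fires=18 [18,29) fires=6
i=8 t=45 v=6: → [45,56),[36,47); WM=31
i=9 t=52 v=2: → [45,56); WM=31
i=10 t=38 v=7: → [36,47); WM=31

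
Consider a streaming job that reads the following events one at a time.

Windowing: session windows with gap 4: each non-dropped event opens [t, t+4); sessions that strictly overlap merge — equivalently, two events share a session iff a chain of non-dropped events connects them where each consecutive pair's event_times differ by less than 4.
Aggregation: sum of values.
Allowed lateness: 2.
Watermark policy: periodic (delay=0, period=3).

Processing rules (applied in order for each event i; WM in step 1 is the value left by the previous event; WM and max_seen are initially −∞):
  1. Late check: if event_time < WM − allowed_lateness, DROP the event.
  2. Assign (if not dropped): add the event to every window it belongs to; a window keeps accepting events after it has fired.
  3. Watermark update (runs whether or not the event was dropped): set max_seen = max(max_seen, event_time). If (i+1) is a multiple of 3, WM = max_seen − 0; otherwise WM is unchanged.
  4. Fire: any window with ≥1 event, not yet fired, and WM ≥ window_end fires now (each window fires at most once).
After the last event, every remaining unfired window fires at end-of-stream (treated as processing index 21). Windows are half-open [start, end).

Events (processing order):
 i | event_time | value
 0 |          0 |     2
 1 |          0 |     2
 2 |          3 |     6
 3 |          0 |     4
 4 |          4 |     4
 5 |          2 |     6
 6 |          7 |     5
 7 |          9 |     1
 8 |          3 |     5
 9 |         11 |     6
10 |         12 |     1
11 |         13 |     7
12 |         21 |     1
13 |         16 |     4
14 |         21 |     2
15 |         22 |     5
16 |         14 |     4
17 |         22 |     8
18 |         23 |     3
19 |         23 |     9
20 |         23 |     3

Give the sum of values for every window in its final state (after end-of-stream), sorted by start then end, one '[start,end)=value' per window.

i=0 t=0 v=2: → [0,4); WM=−∞
i=1 t=0 v=2: → [0,4); WM=−∞
i=2 t=3 v=6: → [0,7); WM=3
i=3 t=0 v=4: DROP (t<3-2); WM=3
i=4 t=4 v=4: → [0,8); WM=3
i=5 t=2 v=6: → [0,8); WM=4
i=6 t=7 v=5: → [0,11); WM=4
i=7 t=9 v=1: → [0,13); WM=4
i=8 t=3 v=5: → [0,13); WM=9
i=9 t=11 v=6: → [0,15); WM=9
i=10 t=12 v=1: → [0,16); WM=9
i=11 t=13 v=7: → [0,17); WM=13
i=12 t=21 v=1: → [21,25); WM=13
i=13 t=16 v=4: → [0,20); WM=13
i=14 t=21 v=2: → [21,25); WM=21
i=15 t=22 v=5: → [21,26); WM=21
i=16 t=14 v=4: DROP (t<21-2); WM=21
i=17 t=22 v=8: → [21,26); WM=22
i=18 t=23 v=3: → [21,27); WM=22
i=19 t=23 v=9: → [21,27); WM=22
i=20 t=23 v=3: → [21,27); WM=23

[0,20)=49 [21,27)=31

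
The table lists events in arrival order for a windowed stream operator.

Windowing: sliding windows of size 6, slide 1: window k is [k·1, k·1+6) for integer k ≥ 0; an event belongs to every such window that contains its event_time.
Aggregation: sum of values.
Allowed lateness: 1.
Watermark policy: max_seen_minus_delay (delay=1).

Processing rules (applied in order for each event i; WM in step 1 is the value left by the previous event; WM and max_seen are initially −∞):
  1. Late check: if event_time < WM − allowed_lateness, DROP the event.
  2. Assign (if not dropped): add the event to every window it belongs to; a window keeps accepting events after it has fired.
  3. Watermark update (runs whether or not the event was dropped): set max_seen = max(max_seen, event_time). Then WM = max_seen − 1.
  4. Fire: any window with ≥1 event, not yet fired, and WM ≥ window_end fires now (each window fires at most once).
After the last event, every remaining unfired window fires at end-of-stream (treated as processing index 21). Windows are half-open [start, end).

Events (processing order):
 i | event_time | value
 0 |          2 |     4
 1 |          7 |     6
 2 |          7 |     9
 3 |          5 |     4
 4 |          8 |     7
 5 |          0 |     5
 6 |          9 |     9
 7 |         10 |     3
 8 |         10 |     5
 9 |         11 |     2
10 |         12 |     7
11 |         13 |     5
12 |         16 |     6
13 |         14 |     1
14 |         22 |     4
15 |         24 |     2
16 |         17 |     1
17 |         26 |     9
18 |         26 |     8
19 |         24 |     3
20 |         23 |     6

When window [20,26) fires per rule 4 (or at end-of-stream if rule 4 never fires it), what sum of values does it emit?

i=0 t=2 v=4: → [2,8),[1,7),[0,6); WM=1
i=1 t=7 v=6: → [7,13),[6,12),[5,11),[4,10),[3,9),[2,8); WM=6; [0,6) fires=4
i=2 t=7 v=9: → [7,13),[6,12),[5,11),[4,10),[3,9),[2,8); WM=6
i=3 t=5 v=4: → [5,11),[4,10),[3,9),[2,8),[1,7),[0,6); WM=6
i=4 t=8 v=7: → [8,14),[7,13),[6,12),[5,11),[4,10),[3,9); WM=7; [1,7) fires=8
i=5 t=0 v=5: DROP (t<7-1); WM=7
i=6 t=9 v=9: → [9,15),[8,14),[7,13),[6,12),[5,11),[4,10); WM=8; [2,8) fires=23
i=7 t=10 v=3: → [10,16),[9,15),[8,14),[7,13),[6,12),[5,11); WM=9; [3,9) fires=26
i=8 t=10 v=5: → [10,16),[9,15),[8,14),[7,13),[6,12),[5,11); WM=9
i=9 t=11 v=2: → [11,17),[10,16),[9,15),[8,14),[7,13),[6,12); WM=10; [4,10) fires=35
i=10 t=12 v=7: → [12,18),[11,17),[10,16),[9,15),[8,14),[7,13); WM=11; [5,11) fires=43
i=11 t=13 v=5: → [13,19),[12,18),[11,17),[10,16),[9,15),[8,14); WM=12; [6,12) fires=41
i=12 t=16 v=6: → [16,22),[15,21),[14,20),[13,19),[12,18),[11,17); WM=15; [7,13) fires=48 [8,14) fires=38 [9,15) fires=31
i=13 t=14 v=1: → [14,20),[13,19),[12,18),[11,17),[10,16),[9,15); WM=15
i=14 t=22 v=4: → [22,28),[21,27),[20,26),[19,25),[18,24),[17,23); WM=21; [10,16) fires=23 [11,17) fires=21 [12,18) fires=19 [13,19) fires=12 [14,20) fires=7 [15,21) fires=6
i=15 t=24 v=2: → [24,30),[23,29),[22,28),[21,27),[20,26),[19,25); WM=23; [16,22) fires=6 [17,23) fires=4
i=16 t=17 v=1: DROP (t<23-1); WM=23
i=17 t=26 v=9: → [26,32),[25,31),[24,30),[23,29),[22,28),[21,27); WM=25; [18,24) fires=4 [19,25) fires=6
i=18 t=26 v=8: → [26,32),[25,31),[24,30),[23,29),[22,28),[21,27); WM=25
i=19 t=24 v=3: → [24,30),[23,29),[22,28),[21,27),[20,26),[19,25); WM=25
i=20 t=23 v=6: DROP (t<25-1); WM=25

9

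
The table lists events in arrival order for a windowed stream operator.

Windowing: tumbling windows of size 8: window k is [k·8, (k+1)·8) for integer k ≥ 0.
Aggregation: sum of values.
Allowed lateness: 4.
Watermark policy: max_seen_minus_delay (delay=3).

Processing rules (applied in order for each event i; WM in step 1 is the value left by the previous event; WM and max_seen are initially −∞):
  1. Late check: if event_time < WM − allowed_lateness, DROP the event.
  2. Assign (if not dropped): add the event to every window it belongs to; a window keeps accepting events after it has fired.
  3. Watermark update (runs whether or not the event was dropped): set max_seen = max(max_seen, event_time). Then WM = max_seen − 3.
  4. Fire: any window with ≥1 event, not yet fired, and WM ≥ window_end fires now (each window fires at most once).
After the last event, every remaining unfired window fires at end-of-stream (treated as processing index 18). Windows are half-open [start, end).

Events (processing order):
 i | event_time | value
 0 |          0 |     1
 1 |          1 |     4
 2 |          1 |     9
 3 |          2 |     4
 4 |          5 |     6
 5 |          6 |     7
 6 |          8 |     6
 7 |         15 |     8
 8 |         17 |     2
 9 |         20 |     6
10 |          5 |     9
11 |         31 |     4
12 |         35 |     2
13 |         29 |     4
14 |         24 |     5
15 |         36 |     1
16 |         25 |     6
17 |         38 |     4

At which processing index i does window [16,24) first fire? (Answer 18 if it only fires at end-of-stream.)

i=0 t=0 v=1: → [0,8); WM=-3
i=1 t=1 v=4: → [0,8); WM=-2
i=2 t=1 v=9: → [0,8); WM=-2
i=3 t=2 v=4: → [0,8); WM=-1
i=4 t=5 v=6: → [0,8); WM=2
i=5 t=6 v=7: → [0,8); WM=3
i=6 t=8 v=6: → [8,16); WM=5
i=7 t=15 v=8: → [8,16); WM=12; [0,8) fires=31
i=8 t=17 v=2: → [16,24); WM=14
i=9 t=20 v=6: → [16,24); WM=17; [8,16) fires=14
i=10 t=5 v=9: DROP (t<17-4); WM=17
i=11 t=31 v=4: → [24,32); WM=28; [16,24) fires=8
i=12 t=35 v=2: → [32,40); WM=32; [24,32) fires=4
i=13 t=29 v=4: → [24,32); WM=32
i=14 t=24 v=5: DROP (t<32-4); WM=32
i=15 t=36 v=1: → [32,40); WM=33
i=16 t=25 v=6: DROP (t<33-4); WM=33
i=17 t=38 v=4: → [32,40); WM=35

11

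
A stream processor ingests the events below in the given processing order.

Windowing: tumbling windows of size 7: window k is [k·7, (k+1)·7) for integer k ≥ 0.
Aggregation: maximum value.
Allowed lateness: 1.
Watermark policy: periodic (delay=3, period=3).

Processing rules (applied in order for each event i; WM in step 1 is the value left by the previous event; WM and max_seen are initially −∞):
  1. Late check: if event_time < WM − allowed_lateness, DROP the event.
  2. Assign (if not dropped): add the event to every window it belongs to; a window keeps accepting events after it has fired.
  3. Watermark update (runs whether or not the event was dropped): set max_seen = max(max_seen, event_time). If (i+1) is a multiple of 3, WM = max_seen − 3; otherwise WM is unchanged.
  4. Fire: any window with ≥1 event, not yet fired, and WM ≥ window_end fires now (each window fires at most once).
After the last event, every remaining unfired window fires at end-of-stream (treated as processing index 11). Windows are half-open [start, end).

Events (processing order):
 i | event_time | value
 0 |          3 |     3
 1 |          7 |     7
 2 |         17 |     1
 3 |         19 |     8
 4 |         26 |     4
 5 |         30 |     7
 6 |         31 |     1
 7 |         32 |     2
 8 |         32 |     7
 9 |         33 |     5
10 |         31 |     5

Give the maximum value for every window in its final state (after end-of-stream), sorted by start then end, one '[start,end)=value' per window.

i=0 t=3 v=3: → [0,7); WM=−∞
i=1 t=7 v=7: → [7,14); WM=−∞
i=2 t=17 v=1: → [14,21); WM=14; [0,7) fires=3 [7,14) fires=7
i=3 t=19 v=8: → [14,21); WM=14
i=4 t=26 v=4: → [21,28); WM=14
i=5 t=30 v=7: → [28,35); WM=27; [14,21) fires=8
i=6 t=31 v=1: → [28,35); WM=27
i=7 t=32 v=2: → [28,35); WM=27
i=8 t=32 v=7: → [28,35); WM=29; [21,28) fires=4
i=9 t=33 v=5: → [28,35); WM=29
i=10 t=31 v=5: → [28,35); WM=29

[0,7)=3 [7,14)=7 [14,21)=8 [21,28)=4 [28,35)=7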